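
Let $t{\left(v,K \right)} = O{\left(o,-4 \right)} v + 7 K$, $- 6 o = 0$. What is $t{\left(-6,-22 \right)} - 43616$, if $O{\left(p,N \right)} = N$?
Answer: $-43746$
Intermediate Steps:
$o = 0$ ($o = \left(- \frac{1}{6}\right) 0 = 0$)
$t{\left(v,K \right)} = - 4 v + 7 K$
$t{\left(-6,-22 \right)} - 43616 = \left(\left(-4\right) \left(-6\right) + 7 \left(-22\right)\right) - 43616 = \left(24 - 154\right) - 43616 = -130 - 43616 = -43746$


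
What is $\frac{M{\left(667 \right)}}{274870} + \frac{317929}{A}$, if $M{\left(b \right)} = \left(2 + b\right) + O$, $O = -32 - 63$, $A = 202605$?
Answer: $\frac{1750108790}{1113800727} \approx 1.5713$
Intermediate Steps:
$O = -95$ ($O = -32 - 63 = -95$)
$M{\left(b \right)} = -93 + b$ ($M{\left(b \right)} = \left(2 + b\right) - 95 = -93 + b$)
$\frac{M{\left(667 \right)}}{274870} + \frac{317929}{A} = \frac{-93 + 667}{274870} + \frac{317929}{202605} = 574 \cdot \frac{1}{274870} + 317929 \cdot \frac{1}{202605} = \frac{287}{137435} + \frac{317929}{202605} = \frac{1750108790}{1113800727}$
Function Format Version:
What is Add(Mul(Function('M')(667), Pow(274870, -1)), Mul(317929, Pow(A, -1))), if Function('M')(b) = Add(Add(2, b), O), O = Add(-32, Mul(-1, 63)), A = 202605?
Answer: Rational(1750108790, 1113800727) ≈ 1.5713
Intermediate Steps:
O = -95 (O = Add(-32, -63) = -95)
Function('M')(b) = Add(-93, b) (Function('M')(b) = Add(Add(2, b), -95) = Add(-93, b))
Add(Mul(Function('M')(667), Pow(274870, -1)), Mul(317929, Pow(A, -1))) = Add(Mul(Add(-93, 667), Pow(274870, -1)), Mul(317929, Pow(202605, -1))) = Add(Mul(574, Rational(1, 274870)), Mul(317929, Rational(1, 202605))) = Add(Rational(287, 137435), Rational(317929, 202605)) = Rational(1750108790, 1113800727)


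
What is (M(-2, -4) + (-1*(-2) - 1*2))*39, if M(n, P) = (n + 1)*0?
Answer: 0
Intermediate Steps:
M(n, P) = 0 (M(n, P) = (1 + n)*0 = 0)
(M(-2, -4) + (-1*(-2) - 1*2))*39 = (0 + (-1*(-2) - 1*2))*39 = (0 + (2 - 2))*39 = (0 + 0)*39 = 0*39 = 0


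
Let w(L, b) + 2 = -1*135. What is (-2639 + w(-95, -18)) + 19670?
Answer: 16894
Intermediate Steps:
w(L, b) = -137 (w(L, b) = -2 - 1*135 = -2 - 135 = -137)
(-2639 + w(-95, -18)) + 19670 = (-2639 - 137) + 19670 = -2776 + 19670 = 16894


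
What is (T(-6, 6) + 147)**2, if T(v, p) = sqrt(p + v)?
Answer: 21609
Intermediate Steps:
(T(-6, 6) + 147)**2 = (sqrt(6 - 6) + 147)**2 = (sqrt(0) + 147)**2 = (0 + 147)**2 = 147**2 = 21609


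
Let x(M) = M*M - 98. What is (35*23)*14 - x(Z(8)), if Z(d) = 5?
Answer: 11343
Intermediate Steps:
x(M) = -98 + M² (x(M) = M² - 98 = -98 + M²)
(35*23)*14 - x(Z(8)) = (35*23)*14 - (-98 + 5²) = 805*14 - (-98 + 25) = 11270 - 1*(-73) = 11270 + 73 = 11343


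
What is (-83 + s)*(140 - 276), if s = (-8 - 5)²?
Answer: -11696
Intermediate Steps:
s = 169 (s = (-13)² = 169)
(-83 + s)*(140 - 276) = (-83 + 169)*(140 - 276) = 86*(-136) = -11696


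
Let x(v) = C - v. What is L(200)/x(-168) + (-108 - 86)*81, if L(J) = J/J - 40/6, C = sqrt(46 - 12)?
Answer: -221489306/14095 + 17*sqrt(34)/84570 ≈ -15714.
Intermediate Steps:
C = sqrt(34) ≈ 5.8309
L(J) = -17/3 (L(J) = 1 - 40*1/6 = 1 - 20/3 = -17/3)
x(v) = sqrt(34) - v
L(200)/x(-168) + (-108 - 86)*81 = -17/(3*(sqrt(34) - 1*(-168))) + (-108 - 86)*81 = -17/(3*(sqrt(34) + 168)) - 194*81 = -17/(3*(168 + sqrt(34))) - 15714 = -15714 - 17/(3*(168 + sqrt(34)))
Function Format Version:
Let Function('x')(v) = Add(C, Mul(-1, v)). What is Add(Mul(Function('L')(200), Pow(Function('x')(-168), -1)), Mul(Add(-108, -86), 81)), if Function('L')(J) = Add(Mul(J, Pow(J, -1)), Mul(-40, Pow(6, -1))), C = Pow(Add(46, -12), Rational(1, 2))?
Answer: Add(Rational(-221489306, 14095), Mul(Rational(17, 84570), Pow(34, Rational(1, 2)))) ≈ -15714.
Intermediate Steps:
C = Pow(34, Rational(1, 2)) ≈ 5.8309
Function('L')(J) = Rational(-17, 3) (Function('L')(J) = Add(1, Mul(-40, Rational(1, 6))) = Add(1, Rational(-20, 3)) = Rational(-17, 3))
Function('x')(v) = Add(Pow(34, Rational(1, 2)), Mul(-1, v))
Add(Mul(Function('L')(200), Pow(Function('x')(-168), -1)), Mul(Add(-108, -86), 81)) = Add(Mul(Rational(-17, 3), Pow(Add(Pow(34, Rational(1, 2)), Mul(-1, -168)), -1)), Mul(Add(-108, -86), 81)) = Add(Mul(Rational(-17, 3), Pow(Add(Pow(34, Rational(1, 2)), 168), -1)), Mul(-194, 81)) = Add(Mul(Rational(-17, 3), Pow(Add(168, Pow(34, Rational(1, 2))), -1)), -15714) = Add(-15714, Mul(Rational(-17, 3), Pow(Add(168, Pow(34, Rational(1, 2))), -1)))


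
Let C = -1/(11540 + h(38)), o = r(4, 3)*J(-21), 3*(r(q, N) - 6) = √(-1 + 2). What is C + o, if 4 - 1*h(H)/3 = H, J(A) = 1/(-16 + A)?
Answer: -217433/1269618 ≈ -0.17126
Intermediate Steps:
h(H) = 12 - 3*H
r(q, N) = 19/3 (r(q, N) = 6 + √(-1 + 2)/3 = 6 + √1/3 = 6 + (⅓)*1 = 6 + ⅓ = 19/3)
o = -19/111 (o = 19/(3*(-16 - 21)) = (19/3)/(-37) = (19/3)*(-1/37) = -19/111 ≈ -0.17117)
C = -1/11438 (C = -1/(11540 + (12 - 3*38)) = -1/(11540 + (12 - 114)) = -1/(11540 - 102) = -1/11438 ≈ -8.7428e-5)
C + o = -1/11438 - 19/111 = -217433/1269618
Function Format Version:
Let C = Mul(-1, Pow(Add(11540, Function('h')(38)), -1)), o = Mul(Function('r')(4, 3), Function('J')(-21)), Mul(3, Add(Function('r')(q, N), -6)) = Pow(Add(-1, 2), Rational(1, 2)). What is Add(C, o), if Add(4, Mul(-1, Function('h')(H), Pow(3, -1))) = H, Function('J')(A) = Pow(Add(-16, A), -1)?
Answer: Rational(-217433, 1269618) ≈ -0.17126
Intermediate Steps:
Function('h')(H) = Add(12, Mul(-3, H))
Function('r')(q, N) = Rational(19, 3) (Function('r')(q, N) = Add(6, Mul(Rational(1, 3), Pow(Add(-1, 2), Rational(1, 2)))) = Add(6, Mul(Rational(1, 3), Pow(1, Rational(1, 2)))) = Add(6, Mul(Rational(1, 3), 1)) = Add(6, Rational(1, 3)) = Rational(19, 3))
o = Rational(-19, 111) (o = Mul(Rational(19, 3), Pow(Add(-16, -21), -1)) = Mul(Rational(19, 3), Pow(-37, -1)) = Mul(Rational(19, 3), Rational(-1, 37)) = Rational(-19, 111) ≈ -0.17117)
C = Rational(-1, 11438) (C = Mul(-1, Pow(Add(11540, Add(12, Mul(-3, 38))), -1)) = Mul(-1, Pow(Add(11540, Add(12, -114)), -1)) = Mul(-1, Pow(Add(11540, -102), -1)) = Mul(-1, Pow(11438, -1)) = Mul(-1, Rational(1, 11438)) = Rational(-1, 11438) ≈ -8.7428e-5)
Add(C, o) = Add(Rational(-1, 11438), Rational(-19, 111)) = Rational(-217433, 1269618)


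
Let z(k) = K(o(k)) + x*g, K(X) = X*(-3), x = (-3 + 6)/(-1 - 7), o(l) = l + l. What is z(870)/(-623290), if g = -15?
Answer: 8343/997264 ≈ 0.0083659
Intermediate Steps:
o(l) = 2*l
x = -3/8 (x = 3/(-8) = 3*(-⅛) = -3/8 ≈ -0.37500)
K(X) = -3*X
z(k) = 45/8 - 6*k (z(k) = -6*k - 3/8*(-15) = -6*k + 45/8 = 45/8 - 6*k)
z(870)/(-623290) = (45/8 - 6*870)/(-623290) = (45/8 - 5220)*(-1/623290) = -41715/8*(-1/623290) = 8343/997264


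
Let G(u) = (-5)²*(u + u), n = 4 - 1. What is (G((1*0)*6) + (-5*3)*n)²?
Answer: 2025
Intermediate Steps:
n = 3
G(u) = 50*u (G(u) = 25*(2*u) = 50*u)
(G((1*0)*6) + (-5*3)*n)² = (50*((1*0)*6) - 5*3*3)² = (50*(0*6) - 15*3)² = (50*0 - 45)² = (0 - 45)² = (-45)² = 2025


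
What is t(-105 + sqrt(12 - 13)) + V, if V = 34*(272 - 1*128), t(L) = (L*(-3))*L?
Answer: -28176 + 630*I ≈ -28176.0 + 630.0*I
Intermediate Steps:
t(L) = -3*L**2 (t(L) = (-3*L)*L = -3*L**2)
V = 4896 (V = 34*(272 - 128) = 34*144 = 4896)
t(-105 + sqrt(12 - 13)) + V = -3*(-105 + sqrt(12 - 13))**2 + 4896 = -3*(-105 + sqrt(-1))**2 + 4896 = -3*(-105 + I)**2 + 4896 = 4896 - 3*(-105 + I)**2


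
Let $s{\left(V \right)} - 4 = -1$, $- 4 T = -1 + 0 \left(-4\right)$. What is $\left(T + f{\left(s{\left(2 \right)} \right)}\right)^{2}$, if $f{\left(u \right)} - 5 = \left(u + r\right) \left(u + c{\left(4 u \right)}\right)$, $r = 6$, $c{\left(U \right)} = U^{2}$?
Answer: $\frac{28227969}{16} \approx 1.7642 \cdot 10^{6}$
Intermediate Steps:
$T = \frac{1}{4}$ ($T = - \frac{-1 + 0 \left(-4\right)}{4} = - \frac{-1 + 0}{4} = \left(- \frac{1}{4}\right) \left(-1\right) = \frac{1}{4} \approx 0.25$)
$s{\left(V \right)} = 3$ ($s{\left(V \right)} = 4 - 1 = 3$)
$f{\left(u \right)} = 5 + \left(6 + u\right) \left(u + 16 u^{2}\right)$ ($f{\left(u \right)} = 5 + \left(u + 6\right) \left(u + \left(4 u\right)^{2}\right) = 5 + \left(6 + u\right) \left(u + 16 u^{2}\right)$)
$\left(T + f{\left(s{\left(2 \right)} \right)}\right)^{2} = \left(\frac{1}{4} + \left(5 + 6 \cdot 3 + 16 \cdot 3^{3} + 97 \cdot 3^{2}\right)\right)^{2} = \left(\frac{1}{4} + \left(5 + 18 + 16 \cdot 27 + 97 \cdot 9\right)\right)^{2} = \left(\frac{1}{4} + \left(5 + 18 + 432 + 873\right)\right)^{2} = \left(\frac{1}{4} + 1328\right)^{2} = \left(\frac{5313}{4}\right)^{2} = \frac{28227969}{16}$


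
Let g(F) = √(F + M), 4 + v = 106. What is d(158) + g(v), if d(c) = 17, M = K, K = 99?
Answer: 17 + √201 ≈ 31.177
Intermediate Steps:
v = 102 (v = -4 + 106 = 102)
M = 99
g(F) = √(99 + F) (g(F) = √(F + 99) = √(99 + F))
d(158) + g(v) = 17 + √(99 + 102) = 17 + √201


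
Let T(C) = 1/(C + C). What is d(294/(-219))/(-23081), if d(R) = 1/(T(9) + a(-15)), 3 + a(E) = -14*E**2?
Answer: 18/1309915993 ≈ 1.3741e-8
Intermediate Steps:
a(E) = -3 - 14*E**2
T(C) = 1/(2*C)
d(R) = -18/56753 (d(R) = 1/((1/2)/9 + (-3 - 14*(-15)**2)) = 1/((1/2)*(1/9) + (-3 - 14*225)) = 1/(1/18 + (-3 - 3150)) = 1/(1/18 - 3153) = 1/(-56753/18) = -18/56753)
d(294/(-219))/(-23081) = -18/56753/(-23081) = -18/56753*(-1/23081) = 18/1309915993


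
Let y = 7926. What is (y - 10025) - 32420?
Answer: -34519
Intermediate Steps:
(y - 10025) - 32420 = (7926 - 10025) - 32420 = -2099 - 32420 = -34519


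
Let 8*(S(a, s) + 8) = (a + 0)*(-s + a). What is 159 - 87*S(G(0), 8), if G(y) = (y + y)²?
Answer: 855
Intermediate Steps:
G(y) = 4*y² (G(y) = (2*y)² = 4*y²)
S(a, s) = -8 + a*(a - s)/8 (S(a, s) = -8 + ((a + 0)*(-s + a))/8 = -8 + (a*(a - s))/8 = -8 + a*(a - s)/8)
159 - 87*S(G(0), 8) = 159 - 87*(-8 + (4*0²)²/8 - ⅛*4*0²*8) = 159 - 87*(-8 + (4*0)²/8 - ⅛*4*0*8) = 159 - 87*(-8 + (⅛)*0² - ⅛*0*8) = 159 - 87*(-8 + (⅛)*0 + 0) = 159 - 87*(-8 + 0 + 0) = 159 - 87*(-8) = 159 + 696 = 855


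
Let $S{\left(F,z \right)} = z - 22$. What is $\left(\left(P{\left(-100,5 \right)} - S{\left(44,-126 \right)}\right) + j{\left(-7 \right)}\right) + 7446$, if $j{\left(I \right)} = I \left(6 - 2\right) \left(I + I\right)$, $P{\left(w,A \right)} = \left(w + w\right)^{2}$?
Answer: $47986$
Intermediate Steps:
$P{\left(w,A \right)} = 4 w^{2}$ ($P{\left(w,A \right)} = \left(2 w\right)^{2} = 4 w^{2}$)
$S{\left(F,z \right)} = -22 + z$ ($S{\left(F,z \right)} = z - 22 = -22 + z$)
$j{\left(I \right)} = 8 I^{2}$ ($j{\left(I \right)} = I 4 \cdot 2 I = 4 I 2 I = 8 I^{2}$)
$\left(\left(P{\left(-100,5 \right)} - S{\left(44,-126 \right)}\right) + j{\left(-7 \right)}\right) + 7446 = \left(\left(4 \left(-100\right)^{2} - \left(-22 - 126\right)\right) + 8 \left(-7\right)^{2}\right) + 7446 = \left(\left(4 \cdot 10000 - -148\right) + 8 \cdot 49\right) + 7446 = \left(\left(40000 + 148\right) + 392\right) + 7446 = \left(40148 + 392\right) + 7446 = 40540 + 7446 = 47986$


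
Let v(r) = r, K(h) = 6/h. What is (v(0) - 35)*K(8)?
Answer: -105/4 ≈ -26.250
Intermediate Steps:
(v(0) - 35)*K(8) = (0 - 35)*(6/8) = -210/8 = -35*¾ = -105/4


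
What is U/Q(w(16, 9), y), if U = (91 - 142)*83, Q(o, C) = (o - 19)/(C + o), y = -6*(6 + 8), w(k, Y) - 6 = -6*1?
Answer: -355572/19 ≈ -18714.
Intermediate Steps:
w(k, Y) = 0 (w(k, Y) = 6 - 6*1 = 6 - 6 = 0)
y = -84 (y = -6*14 = -84)
Q(o, C) = (-19 + o)/(C + o)
U = -4233 (U = -51*83 = -4233)
U/Q(w(16, 9), y) = -4233*(-84 + 0)/(-19 + 0) = -4233/(-19/(-84)) = -4233/((-1/84*(-19))) = -4233/19/84 = -4233*84/19 = -355572/19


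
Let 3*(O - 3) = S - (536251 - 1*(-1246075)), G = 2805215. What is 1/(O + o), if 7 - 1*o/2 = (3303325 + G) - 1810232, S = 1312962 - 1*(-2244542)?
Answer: -1/8004873 ≈ -1.2492e-7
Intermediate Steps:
S = 3557504 (S = 1312962 + 2244542 = 3557504)
o = -8596602 (o = 14 - 2*((3303325 + 2805215) - 1810232) = 14 - 2*(6108540 - 1810232) = 14 - 2*4298308 = 14 - 8596616 = -8596602)
O = 591729 (O = 3 + (3557504 - (536251 - 1*(-1246075)))/3 = 3 + (3557504 - (536251 + 1246075))/3 = 3 + (3557504 - 1*1782326)/3 = 3 + (3557504 - 1782326)/3 = 3 + (⅓)*1775178 = 3 + 591726 = 591729)
1/(O + o) = 1/(591729 - 8596602) = 1/(-8004873) = -1/8004873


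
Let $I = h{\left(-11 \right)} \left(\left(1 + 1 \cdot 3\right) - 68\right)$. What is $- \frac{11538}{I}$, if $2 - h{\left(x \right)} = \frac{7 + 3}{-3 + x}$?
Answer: $\frac{40383}{608} \approx 66.419$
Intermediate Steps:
$h{\left(x \right)} = 2 - \frac{10}{-3 + x}$ ($h{\left(x \right)} = 2 - \frac{7 + 3}{-3 + x} = 2 - \frac{10}{-3 + x}$)
$I = - \frac{1216}{7}$ ($I = \frac{2 \left(-8 - 11\right)}{-3 - 11} \left(\left(1 + 1 \cdot 3\right) - 68\right) = 2 \frac{1}{-14} \left(-19\right) \left(\left(1 + 3\right) - 68\right) = 2 \left(- \frac{1}{14}\right) \left(-19\right) \left(4 - 68\right) = \frac{19}{7} \left(-64\right) = - \frac{1216}{7} \approx -173.71$)
$- \frac{11538}{I} = - \frac{11538}{- \frac{1216}{7}} = \left(-11538\right) \left(- \frac{7}{1216}\right) = \frac{40383}{608}$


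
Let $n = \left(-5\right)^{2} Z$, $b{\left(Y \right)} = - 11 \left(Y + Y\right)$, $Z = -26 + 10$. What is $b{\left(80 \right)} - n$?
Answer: $-1360$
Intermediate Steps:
$Z = -16$
$b{\left(Y \right)} = - 22 Y$ ($b{\left(Y \right)} = - 11 \cdot 2 Y = - 22 Y$)
$n = -400$ ($n = \left(-5\right)^{2} \left(-16\right) = 25 \left(-16\right) = -400$)
$b{\left(80 \right)} - n = \left(-22\right) 80 - -400 = -1760 + 400 = -1360$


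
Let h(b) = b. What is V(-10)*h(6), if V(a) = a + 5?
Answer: -30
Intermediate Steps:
V(a) = 5 + a
V(-10)*h(6) = (5 - 10)*6 = -5*6 = -30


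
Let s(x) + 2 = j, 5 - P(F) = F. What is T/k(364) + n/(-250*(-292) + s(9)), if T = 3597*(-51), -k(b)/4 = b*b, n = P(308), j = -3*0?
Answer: 6615339477/19343886016 ≈ 0.34199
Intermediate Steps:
P(F) = 5 - F
j = 0
s(x) = -2 (s(x) = -2 + 0 = -2)
n = -303 (n = 5 - 1*308 = 5 - 308 = -303)
k(b) = -4*b**2 (k(b) = -4*b*b = -4*b**2)
T = -183447
T/k(364) + n/(-250*(-292) + s(9)) = -183447/((-4*364**2)) - 303/(-250*(-292) - 2) = -183447/((-4*132496)) - 303/(73000 - 2) = -183447/(-529984) - 303/72998 = -183447*(-1/529984) - 303*1/72998 = 183447/529984 - 303/72998 = 6615339477/19343886016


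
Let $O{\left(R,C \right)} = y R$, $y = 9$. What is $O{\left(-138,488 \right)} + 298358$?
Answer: $297116$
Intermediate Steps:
$O{\left(R,C \right)} = 9 R$
$O{\left(-138,488 \right)} + 298358 = 9 \left(-138\right) + 298358 = -1242 + 298358 = 297116$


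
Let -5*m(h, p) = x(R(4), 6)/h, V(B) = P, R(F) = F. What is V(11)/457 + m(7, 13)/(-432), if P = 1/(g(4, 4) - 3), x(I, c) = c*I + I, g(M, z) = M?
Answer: 997/246780 ≈ 0.0040400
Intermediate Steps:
x(I, c) = I + I*c (x(I, c) = I*c + I = I + I*c)
P = 1 (P = 1/(4 - 3) = 1/1 = 1)
V(B) = 1
m(h, p) = -28/(5*h) (m(h, p) = -4*(1 + 6)/(5*h) = -4*7/(5*h) = -28/(5*h))
V(11)/457 + m(7, 13)/(-432) = 1/457 - 28/5/7/(-432) = 1*(1/457) - 28/5*1/7*(-1/432) = 1/457 - 4/5*(-1/432) = 1/457 + 1/540 = 997/246780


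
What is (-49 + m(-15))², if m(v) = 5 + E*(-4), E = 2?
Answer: 2704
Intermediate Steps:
m(v) = -3 (m(v) = 5 + 2*(-4) = 5 - 8 = -3)
(-49 + m(-15))² = (-49 - 3)² = (-52)² = 2704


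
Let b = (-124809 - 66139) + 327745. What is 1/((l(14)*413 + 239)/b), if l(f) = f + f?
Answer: 136797/11803 ≈ 11.590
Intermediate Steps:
l(f) = 2*f
b = 136797 (b = -190948 + 327745 = 136797)
1/((l(14)*413 + 239)/b) = 1/(((2*14)*413 + 239)/136797) = 1/((28*413 + 239)*(1/136797)) = 1/((11564 + 239)*(1/136797)) = 1/(11803*(1/136797)) = 1/(11803/136797) = 136797/11803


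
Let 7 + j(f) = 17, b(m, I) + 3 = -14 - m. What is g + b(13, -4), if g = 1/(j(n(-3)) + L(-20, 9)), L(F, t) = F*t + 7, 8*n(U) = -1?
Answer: -4891/163 ≈ -30.006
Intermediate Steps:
n(U) = -⅛ (n(U) = (⅛)*(-1) = -⅛)
b(m, I) = -17 - m (b(m, I) = -3 + (-14 - m) = -17 - m)
L(F, t) = 7 + F*t
j(f) = 10 (j(f) = -7 + 17 = 10)
g = -1/163 (g = 1/(10 + (7 - 20*9)) = 1/(10 + (7 - 180)) = 1/(10 - 173) = 1/(-163) = -1/163 ≈ -0.0061350)
g + b(13, -4) = -1/163 + (-17 - 1*13) = -1/163 + (-17 - 13) = -1/163 - 30 = -4891/163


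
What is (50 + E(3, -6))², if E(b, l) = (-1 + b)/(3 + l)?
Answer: 21904/9 ≈ 2433.8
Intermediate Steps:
E(b, l) = (-1 + b)/(3 + l)
(50 + E(3, -6))² = (50 + (-1 + 3)/(3 - 6))² = (50 + 2/(-3))² = (50 - ⅓*2)² = (50 - ⅔)² = (148/3)² = 21904/9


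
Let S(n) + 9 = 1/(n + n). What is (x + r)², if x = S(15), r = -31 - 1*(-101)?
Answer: 3352561/900 ≈ 3725.1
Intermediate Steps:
S(n) = -9 + 1/(2*n) (S(n) = -9 + 1/(n + n) = -9 + 1/(2*n))
r = 70 (r = -31 + 101 = 70)
x = -269/30 (x = -9 + (½)/15 = -9 + (½)*(1/15) = -9 + 1/30 = -269/30 ≈ -8.9667)
(x + r)² = (-269/30 + 70)² = (1831/30)² = 3352561/900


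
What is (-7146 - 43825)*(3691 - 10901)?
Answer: 367500910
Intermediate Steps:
(-7146 - 43825)*(3691 - 10901) = -50971*(-7210) = 367500910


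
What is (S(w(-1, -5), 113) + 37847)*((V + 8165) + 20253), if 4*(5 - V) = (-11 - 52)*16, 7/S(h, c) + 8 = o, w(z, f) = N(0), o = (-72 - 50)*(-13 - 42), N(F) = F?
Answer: 7273430983675/6702 ≈ 1.0853e+9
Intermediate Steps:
o = 6710 (o = -122*(-55) = 6710)
w(z, f) = 0
S(h, c) = 7/6702 (S(h, c) = 7/(-8 + 6710) = 7/6702)
V = 257 (V = 5 - (-11 - 52)*16/4 = 5 - (-63)*16/4 = 5 - ¼*(-1008) = 5 + 252 = 257)
(S(w(-1, -5), 113) + 37847)*((V + 8165) + 20253) = (7/6702 + 37847)*((257 + 8165) + 20253) = 253650601*(8422 + 20253)/6702 = (253650601/6702)*28675 = 7273430983675/6702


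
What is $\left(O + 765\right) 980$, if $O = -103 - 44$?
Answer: $605640$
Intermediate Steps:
$O = -147$ ($O = -103 - 44 = -147$)
$\left(O + 765\right) 980 = \left(-147 + 765\right) 980 = 618 \cdot 980 = 605640$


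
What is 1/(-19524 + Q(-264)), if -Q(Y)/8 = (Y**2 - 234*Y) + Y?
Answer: -1/1069188 ≈ -9.3529e-7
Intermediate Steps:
Q(Y) = -8*Y**2 + 1864*Y (Q(Y) = -8*((Y**2 - 234*Y) + Y) = -8*(Y**2 - 233*Y) = -8*Y**2 + 1864*Y)
1/(-19524 + Q(-264)) = 1/(-19524 + 8*(-264)*(233 - 1*(-264))) = 1/(-19524 + 8*(-264)*(233 + 264)) = 1/(-19524 + 8*(-264)*497) = 1/(-19524 - 1049664) = 1/(-1069188) = -1/1069188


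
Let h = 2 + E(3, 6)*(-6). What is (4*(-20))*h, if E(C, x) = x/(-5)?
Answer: -736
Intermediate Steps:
E(C, x) = -x/5 (E(C, x) = x*(-⅕) = -x/5)
h = 46/5 (h = 2 - ⅕*6*(-6) = 2 - 6/5*(-6) = 2 + 36/5 = 46/5 ≈ 9.2000)
(4*(-20))*h = (4*(-20))*(46/5) = -80*46/5 = -736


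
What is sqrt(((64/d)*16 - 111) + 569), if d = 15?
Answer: sqrt(118410)/15 ≈ 22.940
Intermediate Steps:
sqrt(((64/d)*16 - 111) + 569) = sqrt(((64/15)*16 - 111) + 569) = sqrt((1024/15 - 111) + 569) = sqrt(-641/15 + 569) = sqrt(7894/15) = sqrt(118410)/15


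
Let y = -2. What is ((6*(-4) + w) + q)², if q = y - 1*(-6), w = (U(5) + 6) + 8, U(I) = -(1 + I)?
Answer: 144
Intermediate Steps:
U(I) = -1 - I
w = 8 (w = ((-1 - 1*5) + 6) + 8 = ((-1 - 5) + 6) + 8 = (-6 + 6) + 8 = 0 + 8 = 8)
q = 4 (q = -2 - 1*(-6) = -2 + 6 = 4)
((6*(-4) + w) + q)² = ((6*(-4) + 8) + 4)² = ((-24 + 8) + 4)² = (-16 + 4)² = (-12)² = 144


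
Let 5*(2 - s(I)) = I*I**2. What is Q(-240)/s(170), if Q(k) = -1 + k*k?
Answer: -57599/982598 ≈ -0.058619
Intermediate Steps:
s(I) = 2 - I**3/5 (s(I) = 2 - I*I**2/5 = 2 - I**3/5)
Q(k) = -1 + k**2
Q(-240)/s(170) = (-1 + (-240)**2)/(2 - 1/5*170**3) = (-1 + 57600)/(2 - 1/5*4913000) = 57599/(2 - 982600) = 57599/(-982598) = 57599*(-1/982598) = -57599/982598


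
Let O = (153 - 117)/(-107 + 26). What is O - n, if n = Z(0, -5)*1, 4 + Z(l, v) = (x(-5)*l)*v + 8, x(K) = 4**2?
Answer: -40/9 ≈ -4.4444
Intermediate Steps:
O = -4/9 (O = 36/(-81) = 36*(-1/81) = -4/9 ≈ -0.44444)
x(K) = 16
Z(l, v) = 4 + 16*l*v (Z(l, v) = -4 + ((16*l)*v + 8) = -4 + (16*l*v + 8) = -4 + (8 + 16*l*v) = 4 + 16*l*v)
n = 4 (n = (4 + 16*0*(-5))*1 = (4 + 0)*1 = 4*1 = 4)
O - n = -4/9 - 1*4 = -4/9 - 4 = -40/9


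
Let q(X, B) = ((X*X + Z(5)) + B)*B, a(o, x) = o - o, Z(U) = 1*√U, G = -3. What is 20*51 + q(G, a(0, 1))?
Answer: 1020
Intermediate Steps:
Z(U) = √U
a(o, x) = 0
q(X, B) = B*(B + √5 + X²) (q(X, B) = ((X*X + √5) + B)*B = ((X² + √5) + B)*B = ((√5 + X²) + B)*B = (B + √5 + X²)*B = B*(B + √5 + X²))
20*51 + q(G, a(0, 1)) = 20*51 + 0*(0 + √5 + (-3)²) = 1020 + 0*(0 + √5 + 9) = 1020 + 0*(9 + √5) = 1020 + 0 = 1020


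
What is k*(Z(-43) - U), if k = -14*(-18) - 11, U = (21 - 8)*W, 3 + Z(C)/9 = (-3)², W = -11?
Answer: 47477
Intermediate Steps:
Z(C) = 54 (Z(C) = -27 + 9*(-3)² = -27 + 9*9 = -27 + 81 = 54)
U = -143 (U = (21 - 8)*(-11) = 13*(-11) = -143)
k = 241 (k = 252 - 11 = 241)
k*(Z(-43) - U) = 241*(54 - 1*(-143)) = 241*(54 + 143) = 241*197 = 47477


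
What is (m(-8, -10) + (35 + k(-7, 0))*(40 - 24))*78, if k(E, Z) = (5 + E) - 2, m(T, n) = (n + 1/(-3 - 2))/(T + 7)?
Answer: 197418/5 ≈ 39484.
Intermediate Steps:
m(T, n) = (-⅕ + n)/(7 + T) (m(T, n) = (n + 1/(-5))/(7 + T) = (n - ⅕)/(7 + T) = (-⅕ + n)/(7 + T))
k(E, Z) = 3 + E
(m(-8, -10) + (35 + k(-7, 0))*(40 - 24))*78 = ((-⅕ - 10)/(7 - 8) + (35 + (3 - 7))*(40 - 24))*78 = (-51/5/(-1) + (35 - 4)*16)*78 = (-1*(-51/5) + 31*16)*78 = (51/5 + 496)*78 = (2531/5)*78 = 197418/5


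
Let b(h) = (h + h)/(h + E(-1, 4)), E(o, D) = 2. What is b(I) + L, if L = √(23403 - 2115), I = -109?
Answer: 218/107 + 2*√5322 ≈ 147.94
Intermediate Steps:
b(h) = 2*h/(2 + h) (b(h) = (h + h)/(h + 2) = (2*h)/(2 + h) = 2*h/(2 + h))
L = 2*√5322 (L = √21288 = 2*√5322 ≈ 145.90)
b(I) + L = 2*(-109)/(2 - 109) + 2*√5322 = 2*(-109)/(-107) + 2*√5322 = 2*(-109)*(-1/107) + 2*√5322 = 218/107 + 2*√5322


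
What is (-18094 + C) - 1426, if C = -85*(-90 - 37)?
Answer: -8725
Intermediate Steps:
C = 10795 (C = -85*(-127) = 10795)
(-18094 + C) - 1426 = (-18094 + 10795) - 1426 = -7299 - 1426 = -8725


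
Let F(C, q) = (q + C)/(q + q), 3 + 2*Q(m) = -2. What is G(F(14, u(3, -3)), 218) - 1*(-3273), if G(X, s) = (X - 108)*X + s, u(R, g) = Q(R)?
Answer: 374469/100 ≈ 3744.7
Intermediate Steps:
Q(m) = -5/2 (Q(m) = -3/2 + (½)*(-2) = -3/2 - 1 = -5/2)
u(R, g) = -5/2
F(C, q) = (C + q)/(2*q) (F(C, q) = (C + q)/((2*q)) = (C + q)*(1/(2*q)) = (C + q)/(2*q))
G(X, s) = s + X*(-108 + X) (G(X, s) = (-108 + X)*X + s = X*(-108 + X) + s = s + X*(-108 + X))
G(F(14, u(3, -3)), 218) - 1*(-3273) = (218 + ((14 - 5/2)/(2*(-5/2)))² - 54*(14 - 5/2)/(-5/2)) - 1*(-3273) = (218 + ((½)*(-⅖)*(23/2))² - 54*(-2)*23/(5*2)) + 3273 = (218 + (-23/10)² - 108*(-23/10)) + 3273 = (218 + 529/100 + 1242/5) + 3273 = 47169/100 + 3273 = 374469/100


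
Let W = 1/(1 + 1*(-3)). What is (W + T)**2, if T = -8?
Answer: 289/4 ≈ 72.250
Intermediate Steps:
W = -1/2 (W = 1/(1 - 3) = 1/(-2) = -1/2 ≈ -0.50000)
(W + T)**2 = (-1/2 - 8)**2 = (-17/2)**2 = 289/4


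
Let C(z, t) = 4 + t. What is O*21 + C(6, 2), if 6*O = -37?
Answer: -247/2 ≈ -123.50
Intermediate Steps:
O = -37/6 (O = (⅙)*(-37) = -37/6 ≈ -6.1667)
O*21 + C(6, 2) = -37/6*21 + (4 + 2) = -259/2 + 6 = -247/2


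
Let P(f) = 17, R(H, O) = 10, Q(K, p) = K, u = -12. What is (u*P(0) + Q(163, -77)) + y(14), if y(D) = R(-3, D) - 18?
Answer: -49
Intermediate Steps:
y(D) = -8 (y(D) = 10 - 18 = -8)
(u*P(0) + Q(163, -77)) + y(14) = (-12*17 + 163) - 8 = (-204 + 163) - 8 = -41 - 8 = -49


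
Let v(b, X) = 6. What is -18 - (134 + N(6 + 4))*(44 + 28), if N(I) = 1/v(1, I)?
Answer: -9678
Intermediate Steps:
N(I) = ⅙ (N(I) = 1/6 = ⅙)
-18 - (134 + N(6 + 4))*(44 + 28) = -18 - (134 + ⅙)*(44 + 28) = -18 - 805*72/6 = -18 - 1*9660 = -18 - 9660 = -9678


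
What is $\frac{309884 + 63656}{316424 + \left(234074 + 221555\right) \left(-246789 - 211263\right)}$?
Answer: $- \frac{93385}{52175364571} \approx -1.7898 \cdot 10^{-6}$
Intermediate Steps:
$\frac{309884 + 63656}{316424 + \left(234074 + 221555\right) \left(-246789 - 211263\right)} = \frac{373540}{316424 + 455629 \left(-458052\right)} = \frac{373540}{316424 - 208701774708} = \frac{373540}{-208701458284} = 373540 \left(- \frac{1}{208701458284}\right) = - \frac{93385}{52175364571}$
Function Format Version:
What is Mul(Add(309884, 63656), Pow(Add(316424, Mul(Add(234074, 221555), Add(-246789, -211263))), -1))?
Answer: Rational(-93385, 52175364571) ≈ -1.7898e-6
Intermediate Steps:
Mul(Add(309884, 63656), Pow(Add(316424, Mul(Add(234074, 221555), Add(-246789, -211263))), -1)) = Mul(373540, Pow(Add(316424, Mul(455629, -458052)), -1)) = Mul(373540, Pow(Add(316424, -208701774708), -1)) = Mul(373540, Pow(-208701458284, -1)) = Mul(373540, Rational(-1, 208701458284)) = Rational(-93385, 52175364571)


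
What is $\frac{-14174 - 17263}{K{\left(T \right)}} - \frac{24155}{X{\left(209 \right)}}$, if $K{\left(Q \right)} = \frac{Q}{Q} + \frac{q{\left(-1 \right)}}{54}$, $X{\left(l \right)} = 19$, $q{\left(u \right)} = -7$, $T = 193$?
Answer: $- \frac{33389647}{893} \approx -37390.0$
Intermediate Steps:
$K{\left(Q \right)} = \frac{47}{54}$ ($K{\left(Q \right)} = \frac{Q}{Q} - \frac{7}{54} = 1 - \frac{7}{54} = \frac{47}{54}$)
$\frac{-14174 - 17263}{K{\left(T \right)}} - \frac{24155}{X{\left(209 \right)}} = \frac{-14174 - 17263}{\frac{47}{54}} - \frac{24155}{19} = \left(-31437\right) \frac{54}{47} - \frac{24155}{19} = - \frac{1697598}{47} - \frac{24155}{19} = - \frac{33389647}{893}$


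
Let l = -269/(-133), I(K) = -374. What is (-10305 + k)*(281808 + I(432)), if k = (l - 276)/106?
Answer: -20448477867893/7049 ≈ -2.9009e+9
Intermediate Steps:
l = 269/133 (l = -269*(-1/133) = 269/133 ≈ 2.0226)
k = -36439/14098 (k = (269/133 - 276)/106 = (1/106)*(-36439/133) = -36439/14098 ≈ -2.5847)
(-10305 + k)*(281808 + I(432)) = (-10305 - 36439/14098)*(281808 - 374) = -145316329/14098*281434 = -20448477867893/7049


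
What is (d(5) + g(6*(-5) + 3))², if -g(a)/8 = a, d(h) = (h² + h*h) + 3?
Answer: 72361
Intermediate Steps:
d(h) = 3 + 2*h² (d(h) = (h² + h²) + 3 = 2*h² + 3 = 3 + 2*h²)
g(a) = -8*a
(d(5) + g(6*(-5) + 3))² = ((3 + 2*5²) - 8*(6*(-5) + 3))² = ((3 + 2*25) - 8*(-30 + 3))² = ((3 + 50) - 8*(-27))² = (53 + 216)² = 269² = 72361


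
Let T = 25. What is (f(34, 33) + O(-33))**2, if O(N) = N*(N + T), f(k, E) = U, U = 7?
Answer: 73441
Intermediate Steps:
f(k, E) = 7
O(N) = N*(25 + N) (O(N) = N*(N + 25) = N*(25 + N))
(f(34, 33) + O(-33))**2 = (7 - 33*(25 - 33))**2 = (7 - 33*(-8))**2 = (7 + 264)**2 = 271**2 = 73441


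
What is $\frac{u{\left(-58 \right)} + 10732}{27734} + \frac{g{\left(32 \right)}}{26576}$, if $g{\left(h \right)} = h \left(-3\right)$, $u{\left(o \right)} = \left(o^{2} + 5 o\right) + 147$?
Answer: $\frac{23009529}{46066174} \approx 0.49949$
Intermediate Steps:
$u{\left(o \right)} = 147 + o^{2} + 5 o$
$g{\left(h \right)} = - 3 h$
$\frac{u{\left(-58 \right)} + 10732}{27734} + \frac{g{\left(32 \right)}}{26576} = \frac{\left(147 + \left(-58\right)^{2} + 5 \left(-58\right)\right) + 10732}{27734} + \frac{\left(-3\right) 32}{26576} = \left(\left(147 + 3364 - 290\right) + 10732\right) \frac{1}{27734} - \frac{6}{1661} = \left(3221 + 10732\right) \frac{1}{27734} - \frac{6}{1661} = 13953 \cdot \frac{1}{27734} - \frac{6}{1661} = \frac{13953}{27734} - \frac{6}{1661} = \frac{23009529}{46066174}$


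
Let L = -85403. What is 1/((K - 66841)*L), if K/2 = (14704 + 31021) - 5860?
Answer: -1/1100759267 ≈ -9.0846e-10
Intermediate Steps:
K = 79730 (K = 2*((14704 + 31021) - 5860) = 2*(45725 - 5860) = 2*39865 = 79730)
1/((K - 66841)*L) = 1/((79730 - 66841)*(-85403)) = -1/85403/12889 = (1/12889)*(-1/85403) = -1/1100759267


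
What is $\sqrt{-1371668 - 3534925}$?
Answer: $3 i \sqrt{545177} \approx 2215.1 i$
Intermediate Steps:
$\sqrt{-1371668 - 3534925} = \sqrt{-4906593} = 3 i \sqrt{545177}$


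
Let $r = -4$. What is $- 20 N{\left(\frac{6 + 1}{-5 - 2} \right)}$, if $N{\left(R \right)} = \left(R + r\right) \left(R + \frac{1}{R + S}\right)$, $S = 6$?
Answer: $-80$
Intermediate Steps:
$N{\left(R \right)} = \left(-4 + R\right) \left(R + \frac{1}{6 + R}\right)$ ($N{\left(R \right)} = \left(R - 4\right) \left(R + \frac{1}{R + 6}\right) = \left(-4 + R\right) \left(R + \frac{1}{6 + R}\right)$)
$- 20 N{\left(\frac{6 + 1}{-5 - 2} \right)} = - 20 \frac{-4 + \left(\frac{6 + 1}{-5 - 2}\right)^{3} - 23 \frac{6 + 1}{-5 - 2} + 2 \left(\frac{6 + 1}{-5 - 2}\right)^{2}}{6 + \frac{6 + 1}{-5 - 2}} = - 20 \frac{-4 + \left(\frac{7}{-7}\right)^{3} - 23 \frac{7}{-7} + 2 \left(\frac{7}{-7}\right)^{2}}{6 + \frac{7}{-7}} = - 20 \frac{-4 + \left(7 \left(- \frac{1}{7}\right)\right)^{3} - 23 \cdot 7 \left(- \frac{1}{7}\right) + 2 \left(7 \left(- \frac{1}{7}\right)\right)^{2}}{6 + 7 \left(- \frac{1}{7}\right)} = - 20 \frac{-4 + \left(-1\right)^{3} - -23 + 2 \left(-1\right)^{2}}{6 - 1} = - 20 \frac{-4 - 1 + 23 + 2 \cdot 1}{5} = - 20 \frac{-4 - 1 + 23 + 2}{5} = - 20 \cdot \frac{1}{5} \cdot 20 = \left(-20\right) 4 = -80$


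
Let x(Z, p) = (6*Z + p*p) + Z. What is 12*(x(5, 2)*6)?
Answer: 2808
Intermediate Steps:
x(Z, p) = p² + 7*Z (x(Z, p) = (6*Z + p²) + Z = (p² + 6*Z) + Z = p² + 7*Z)
12*(x(5, 2)*6) = 12*((2² + 7*5)*6) = 12*((4 + 35)*6) = 12*(39*6) = 12*234 = 2808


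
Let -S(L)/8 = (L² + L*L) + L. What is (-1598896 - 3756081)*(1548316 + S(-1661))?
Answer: 228020982493964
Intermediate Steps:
S(L) = -16*L² - 8*L (S(L) = -8*((L² + L*L) + L) = -8*((L² + L²) + L) = -8*(2*L² + L) = -8*(L + 2*L²) = -16*L² - 8*L)
(-1598896 - 3756081)*(1548316 + S(-1661)) = (-1598896 - 3756081)*(1548316 - 8*(-1661)*(1 + 2*(-1661))) = -5354977*(1548316 - 8*(-1661)*(1 - 3322)) = -5354977*(1548316 - 8*(-1661)*(-3321)) = -5354977*(1548316 - 44129448) = -5354977*(-42581132) = 228020982493964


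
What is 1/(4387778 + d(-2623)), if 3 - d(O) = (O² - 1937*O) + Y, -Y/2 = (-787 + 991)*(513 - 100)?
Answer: -1/7404595 ≈ -1.3505e-7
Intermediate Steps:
Y = -168504 (Y = -2*(-787 + 991)*(513 - 100) = -408*413 = -2*84252 = -168504)
d(O) = 168507 - O² + 1937*O (d(O) = 3 - ((O² - 1937*O) - 168504) = 3 - (-168504 + O² - 1937*O) = 3 + (168504 - O² + 1937*O) = 168507 - O² + 1937*O)
1/(4387778 + d(-2623)) = 1/(4387778 + (168507 - 1*(-2623)² + 1937*(-2623))) = 1/(4387778 + (168507 - 1*6880129 - 5080751)) = 1/(4387778 + (168507 - 6880129 - 5080751)) = 1/(4387778 - 11792373) = 1/(-7404595) = -1/7404595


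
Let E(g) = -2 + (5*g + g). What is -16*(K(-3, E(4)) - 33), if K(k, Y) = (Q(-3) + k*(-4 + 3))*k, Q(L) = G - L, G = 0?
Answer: 816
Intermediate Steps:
Q(L) = -L (Q(L) = 0 - L = -L)
E(g) = -2 + 6*g
K(k, Y) = k*(3 - k) (K(k, Y) = (-1*(-3) + k*(-4 + 3))*k = (3 + k*(-1))*k = (3 - k)*k = k*(3 - k))
-16*(K(-3, E(4)) - 33) = -16*(-3*(3 - 1*(-3)) - 33) = -16*(-3*(3 + 3) - 33) = -16*(-3*6 - 33) = -16*(-18 - 33) = -16*(-51) = 816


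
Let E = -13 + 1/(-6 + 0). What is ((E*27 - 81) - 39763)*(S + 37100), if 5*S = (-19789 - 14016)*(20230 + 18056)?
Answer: 10404215341927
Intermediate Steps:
E = -79/6 (E = -13 + 1/(-6) = -13 - 1/6 = -79/6 ≈ -13.167)
S = -258851646 (S = ((-19789 - 14016)*(20230 + 18056))/5 = (-33805*38286)/5 = (1/5)*(-1294258230) = -258851646)
((E*27 - 81) - 39763)*(S + 37100) = ((-79/6*27 - 81) - 39763)*(-258851646 + 37100) = ((-711/2 - 81) - 39763)*(-258814546) = (-873/2 - 39763)*(-258814546) = -80399/2*(-258814546) = 10404215341927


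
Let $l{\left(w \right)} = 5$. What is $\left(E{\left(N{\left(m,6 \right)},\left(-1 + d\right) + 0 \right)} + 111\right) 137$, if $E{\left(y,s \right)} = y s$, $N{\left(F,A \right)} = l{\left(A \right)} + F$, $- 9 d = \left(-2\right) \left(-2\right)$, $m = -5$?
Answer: $15207$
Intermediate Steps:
$d = - \frac{4}{9}$ ($d = - \frac{\left(-2\right) \left(-2\right)}{9} = \left(- \frac{1}{9}\right) 4 = - \frac{4}{9} \approx -0.44444$)
$N{\left(F,A \right)} = 5 + F$
$E{\left(y,s \right)} = s y$
$\left(E{\left(N{\left(m,6 \right)},\left(-1 + d\right) + 0 \right)} + 111\right) 137 = \left(\left(\left(-1 - \frac{4}{9}\right) + 0\right) \left(5 - 5\right) + 111\right) 137 = \left(\left(- \frac{13}{9} + 0\right) 0 + 111\right) 137 = \left(\left(- \frac{13}{9}\right) 0 + 111\right) 137 = \left(0 + 111\right) 137 = 111 \cdot 137 = 15207$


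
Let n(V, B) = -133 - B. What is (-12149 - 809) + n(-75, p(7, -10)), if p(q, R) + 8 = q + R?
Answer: -13080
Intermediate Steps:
p(q, R) = -8 + R + q (p(q, R) = -8 + (q + R) = -8 + (R + q) = -8 + R + q)
(-12149 - 809) + n(-75, p(7, -10)) = (-12149 - 809) + (-133 - (-8 - 10 + 7)) = -12958 + (-133 - 1*(-11)) = -12958 + (-133 + 11) = -12958 - 122 = -13080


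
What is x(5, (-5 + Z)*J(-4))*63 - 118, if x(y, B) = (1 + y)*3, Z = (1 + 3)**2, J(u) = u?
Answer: 1016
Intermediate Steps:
Z = 16 (Z = 4**2 = 16)
x(y, B) = 3 + 3*y
x(5, (-5 + Z)*J(-4))*63 - 118 = (3 + 3*5)*63 - 118 = (3 + 15)*63 - 118 = 18*63 - 118 = 1134 - 118 = 1016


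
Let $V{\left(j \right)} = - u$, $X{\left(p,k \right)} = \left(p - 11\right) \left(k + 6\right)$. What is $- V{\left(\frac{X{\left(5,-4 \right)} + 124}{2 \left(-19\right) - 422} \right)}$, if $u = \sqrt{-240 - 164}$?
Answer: $2 i \sqrt{101} \approx 20.1 i$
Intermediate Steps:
$X{\left(p,k \right)} = \left(-11 + p\right) \left(6 + k\right)$
$u = 2 i \sqrt{101}$ ($u = \sqrt{-404} = 2 i \sqrt{101} \approx 20.1 i$)
$V{\left(j \right)} = - 2 i \sqrt{101}$
$- V{\left(\frac{X{\left(5,-4 \right)} + 124}{2 \left(-19\right) - 422} \right)} = - \left(-2\right) i \sqrt{101} = 2 i \sqrt{101}$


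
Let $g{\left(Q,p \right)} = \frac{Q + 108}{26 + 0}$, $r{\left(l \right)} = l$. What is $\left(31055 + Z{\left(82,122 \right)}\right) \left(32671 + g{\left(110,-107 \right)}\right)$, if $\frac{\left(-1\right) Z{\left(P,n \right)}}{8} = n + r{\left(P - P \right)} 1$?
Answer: $\frac{12778521728}{13} \approx 9.8296 \cdot 10^{8}$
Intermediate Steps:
$g{\left(Q,p \right)} = \frac{54}{13} + \frac{Q}{26}$ ($g{\left(Q,p \right)} = \frac{108 + Q}{26} = \left(108 + Q\right) \frac{1}{26} = \frac{54}{13} + \frac{Q}{26}$)
$Z{\left(P,n \right)} = - 8 n$ ($Z{\left(P,n \right)} = - 8 \left(n + \left(P - P\right) 1\right) = - 8 \left(n + 0 \cdot 1\right) = - 8 \left(n + 0\right) = - 8 n$)
$\left(31055 + Z{\left(82,122 \right)}\right) \left(32671 + g{\left(110,-107 \right)}\right) = \left(31055 - 976\right) \left(32671 + \left(\frac{54}{13} + \frac{1}{26} \cdot 110\right)\right) = \left(31055 - 976\right) \left(32671 + \left(\frac{54}{13} + \frac{55}{13}\right)\right) = 30079 \left(32671 + \frac{109}{13}\right) = 30079 \cdot \frac{424832}{13} = \frac{12778521728}{13}$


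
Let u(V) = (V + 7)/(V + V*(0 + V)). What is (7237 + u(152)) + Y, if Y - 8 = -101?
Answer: 55380341/7752 ≈ 7144.0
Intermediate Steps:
Y = -93 (Y = 8 - 101 = -93)
u(V) = (7 + V)/(V + V**2) (u(V) = (7 + V)/(V + V*V) = (7 + V)/(V + V**2))
(7237 + u(152)) + Y = (7237 + (7 + 152)/(152*(1 + 152))) - 93 = (7237 + (1/152)*159/153) - 93 = (7237 + (1/152)*(1/153)*159) - 93 = (7237 + 53/7752) - 93 = 56101277/7752 - 93 = 55380341/7752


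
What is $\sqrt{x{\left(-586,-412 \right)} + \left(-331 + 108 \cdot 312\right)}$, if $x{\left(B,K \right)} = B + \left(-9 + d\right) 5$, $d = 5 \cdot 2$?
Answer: $4 \sqrt{2049} \approx 181.06$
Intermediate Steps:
$d = 10$
$x{\left(B,K \right)} = 5 + B$ ($x{\left(B,K \right)} = B + \left(-9 + 10\right) 5 = B + 1 \cdot 5 = B + 5 = 5 + B$)
$\sqrt{x{\left(-586,-412 \right)} + \left(-331 + 108 \cdot 312\right)} = \sqrt{\left(5 - 586\right) + \left(-331 + 108 \cdot 312\right)} = \sqrt{-581 + \left(-331 + 33696\right)} = \sqrt{-581 + 33365} = \sqrt{32784} = 4 \sqrt{2049}$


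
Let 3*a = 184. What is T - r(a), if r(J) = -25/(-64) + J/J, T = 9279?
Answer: 593767/64 ≈ 9277.6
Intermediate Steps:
a = 184/3 (a = (⅓)*184 = 184/3 ≈ 61.333)
r(J) = 89/64 (r(J) = -25*(-1/64) + 1 = 25/64 + 1 = 89/64)
T - r(a) = 9279 - 1*89/64 = 9279 - 89/64 = 593767/64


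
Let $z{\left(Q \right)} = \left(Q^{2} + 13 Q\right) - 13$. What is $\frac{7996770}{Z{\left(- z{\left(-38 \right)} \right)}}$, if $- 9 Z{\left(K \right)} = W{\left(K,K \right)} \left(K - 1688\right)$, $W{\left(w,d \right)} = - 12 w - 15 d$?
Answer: $\frac{177706}{163975} \approx 1.0837$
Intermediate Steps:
$W{\left(w,d \right)} = - 15 d - 12 w$
$z{\left(Q \right)} = -13 + Q^{2} + 13 Q$
$Z{\left(K \right)} = 3 K \left(-1688 + K\right)$ ($Z{\left(K \right)} = - \frac{\left(- 15 K - 12 K\right) \left(K - 1688\right)}{9} = - \frac{- 27 K \left(-1688 + K\right)}{9} = - \frac{\left(-27\right) K \left(-1688 + K\right)}{9} = 3 K \left(-1688 + K\right)$)
$\frac{7996770}{Z{\left(- z{\left(-38 \right)} \right)}} = \frac{7996770}{3 \left(- (-13 + \left(-38\right)^{2} + 13 \left(-38\right))\right) \left(-1688 - \left(-13 + \left(-38\right)^{2} + 13 \left(-38\right)\right)\right)} = \frac{7996770}{3 \left(- (-13 + 1444 - 494)\right) \left(-1688 - \left(-13 + 1444 - 494\right)\right)} = \frac{7996770}{3 \left(\left(-1\right) 937\right) \left(-1688 - 937\right)} = \frac{7996770}{3 \left(-937\right) \left(-1688 - 937\right)} = \frac{7996770}{3 \left(-937\right) \left(-2625\right)} = \frac{7996770}{7378875} = 7996770 \cdot \frac{1}{7378875} = \frac{177706}{163975}$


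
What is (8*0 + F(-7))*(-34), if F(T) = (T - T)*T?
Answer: 0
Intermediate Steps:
F(T) = 0 (F(T) = 0*T = 0)
(8*0 + F(-7))*(-34) = (8*0 + 0)*(-34) = (0 + 0)*(-34) = 0*(-34) = 0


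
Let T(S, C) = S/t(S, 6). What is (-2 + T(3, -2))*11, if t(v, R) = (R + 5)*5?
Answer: -107/5 ≈ -21.400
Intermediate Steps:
t(v, R) = 25 + 5*R (t(v, R) = (5 + R)*5 = 25 + 5*R)
T(S, C) = S/55 (T(S, C) = S/(25 + 5*6) = S/(25 + 30) = S/55)
(-2 + T(3, -2))*11 = (-2 + (1/55)*3)*11 = (-2 + 3/55)*11 = -107/55*11 = -107/5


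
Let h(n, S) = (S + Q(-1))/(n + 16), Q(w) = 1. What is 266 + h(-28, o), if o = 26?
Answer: 1055/4 ≈ 263.75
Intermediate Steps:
h(n, S) = (1 + S)/(16 + n) (h(n, S) = (S + 1)/(n + 16) = (1 + S)/(16 + n))
266 + h(-28, o) = 266 + (1 + 26)/(16 - 28) = 266 + 27/(-12) = 266 - 1/12*27 = 266 - 9/4 = 1055/4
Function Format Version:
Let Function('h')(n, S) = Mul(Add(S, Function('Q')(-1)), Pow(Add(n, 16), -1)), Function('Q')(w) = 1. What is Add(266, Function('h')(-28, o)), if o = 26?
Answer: Rational(1055, 4) ≈ 263.75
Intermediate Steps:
Function('h')(n, S) = Mul(Pow(Add(16, n), -1), Add(1, S)) (Function('h')(n, S) = Mul(Add(S, 1), Pow(Add(n, 16), -1)) = Mul(Add(1, S), Pow(Add(16, n), -1)) = Mul(Pow(Add(16, n), -1), Add(1, S)))
Add(266, Function('h')(-28, o)) = Add(266, Mul(Pow(Add(16, -28), -1), Add(1, 26))) = Add(266, Mul(Pow(-12, -1), 27)) = Add(266, Mul(Rational(-1, 12), 27)) = Add(266, Rational(-9, 4)) = Rational(1055, 4)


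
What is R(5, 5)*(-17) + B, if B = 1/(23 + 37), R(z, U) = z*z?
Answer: -25499/60 ≈ -424.98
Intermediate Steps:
R(z, U) = z²
B = 1/60 ≈ 0.016667
R(5, 5)*(-17) + B = 5²*(-17) + 1/60 = 25*(-17) + 1/60 = -425 + 1/60 = -25499/60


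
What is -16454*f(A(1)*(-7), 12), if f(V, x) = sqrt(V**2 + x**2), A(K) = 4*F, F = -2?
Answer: -65816*sqrt(205) ≈ -9.4234e+5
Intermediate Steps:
A(K) = -8 (A(K) = 4*(-2) = -8)
-16454*f(A(1)*(-7), 12) = -16454*sqrt((-8*(-7))**2 + 12**2) = -16454*sqrt(56**2 + 144) = -16454*sqrt(3136 + 144) = -65816*sqrt(205)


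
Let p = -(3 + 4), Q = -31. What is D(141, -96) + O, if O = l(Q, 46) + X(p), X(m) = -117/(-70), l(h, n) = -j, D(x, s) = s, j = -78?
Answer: -1143/70 ≈ -16.329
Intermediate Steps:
l(h, n) = 78 (l(h, n) = -1*(-78) = 78)
p = -7 (p = -1*7 = -7)
X(m) = 117/70 (X(m) = -117*(-1/70) = 117/70)
O = 5577/70 (O = 78 + 117/70 = 5577/70 ≈ 79.671)
D(141, -96) + O = -96 + 5577/70 = -1143/70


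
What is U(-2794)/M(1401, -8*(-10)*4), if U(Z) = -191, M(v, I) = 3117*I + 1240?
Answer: -191/998680 ≈ -0.00019125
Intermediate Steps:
M(v, I) = 1240 + 3117*I
U(-2794)/M(1401, -8*(-10)*4) = -191/(1240 + 3117*(-8*(-10)*4)) = -191/(1240 + 3117*(80*4)) = -191/(1240 + 3117*320) = -191/(1240 + 997440) = -191/998680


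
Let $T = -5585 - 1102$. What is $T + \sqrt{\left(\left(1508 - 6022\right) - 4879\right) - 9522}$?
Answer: $-6687 + i \sqrt{18915} \approx -6687.0 + 137.53 i$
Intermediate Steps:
$T = -6687$
$T + \sqrt{\left(\left(1508 - 6022\right) - 4879\right) - 9522} = -6687 + \sqrt{\left(\left(1508 - 6022\right) - 4879\right) - 9522} = -6687 + \sqrt{\left(-4514 - 4879\right) - 9522} = -6687 + \sqrt{-9393 - 9522} = -6687 + \sqrt{-18915} = -6687 + i \sqrt{18915}$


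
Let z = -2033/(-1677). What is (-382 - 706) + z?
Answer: -1822543/1677 ≈ -1086.8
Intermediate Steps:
z = 2033/1677 (z = -2033*(-1/1677) = 2033/1677 ≈ 1.2123)
(-382 - 706) + z = (-382 - 706) + 2033/1677 = -1088 + 2033/1677 = -1822543/1677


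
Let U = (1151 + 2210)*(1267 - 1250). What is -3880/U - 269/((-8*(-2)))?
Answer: -15431933/914192 ≈ -16.880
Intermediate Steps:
U = 57137 (U = 3361*17 = 57137)
-3880/U - 269/((-8*(-2))) = -3880/57137 - 269/((-8*(-2))) = -3880*1/57137 - 269/16 = -3880/57137 - 269*1/16 = -3880/57137 - 269/16 = -15431933/914192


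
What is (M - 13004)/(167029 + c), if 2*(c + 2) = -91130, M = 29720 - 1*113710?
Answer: -48497/60731 ≈ -0.79855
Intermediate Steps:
M = -83990 (M = 29720 - 113710 = -83990)
c = -45567 (c = -2 + (1/2)*(-91130) = -2 - 45565 = -45567)
(M - 13004)/(167029 + c) = (-83990 - 13004)/(167029 - 45567) = -96994/121462 = -96994*1/121462 = -48497/60731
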